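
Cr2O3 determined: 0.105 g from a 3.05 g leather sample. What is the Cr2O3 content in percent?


3.44%


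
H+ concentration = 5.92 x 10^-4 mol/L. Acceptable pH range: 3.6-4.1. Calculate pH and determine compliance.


pH = -log10(5.92 x 10^-4) = 3.23
Range: 3.6 to 4.1
Compliant: No


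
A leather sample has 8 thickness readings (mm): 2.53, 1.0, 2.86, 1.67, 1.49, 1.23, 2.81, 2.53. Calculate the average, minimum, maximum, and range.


Sum = 16.12
Average = 16.12 / 8 = 2.02 mm
Minimum = 1.0 mm
Maximum = 2.86 mm
Range = 2.86 - 1.0 = 1.86 mm


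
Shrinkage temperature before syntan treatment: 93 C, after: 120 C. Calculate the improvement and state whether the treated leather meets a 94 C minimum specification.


Improvement = 120 - 93 = 27 C
Spec check: 120 C >= 94 C? Yes


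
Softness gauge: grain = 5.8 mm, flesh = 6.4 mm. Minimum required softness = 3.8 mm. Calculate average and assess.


Average = (5.8 + 6.4) / 2 = 6.10 mm
Minimum = 3.8 mm
Meets requirement: Yes


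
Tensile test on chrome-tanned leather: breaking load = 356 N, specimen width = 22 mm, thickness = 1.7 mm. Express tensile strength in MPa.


9.52 MPa


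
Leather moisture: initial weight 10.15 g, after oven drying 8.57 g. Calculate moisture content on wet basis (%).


15.6%


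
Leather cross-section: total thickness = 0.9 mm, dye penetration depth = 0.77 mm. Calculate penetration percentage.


85.6%

Penetration% = 0.77 / 0.9 x 100
Penetration = 85.6%


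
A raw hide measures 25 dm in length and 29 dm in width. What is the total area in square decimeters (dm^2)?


Area = length x width
Area = 25 x 29 = 725 dm^2


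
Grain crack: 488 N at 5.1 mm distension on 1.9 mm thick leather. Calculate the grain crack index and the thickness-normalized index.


Crack index = 95.7 N/mm
Normalized index = 50.4 N/mm per mm


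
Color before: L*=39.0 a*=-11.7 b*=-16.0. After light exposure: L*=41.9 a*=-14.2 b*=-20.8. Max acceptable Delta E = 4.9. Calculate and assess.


dL = 2.9, da = -2.5, db = -4.8
dE = sqrt((2.9)^2 + (-2.5)^2 + (-4.8)^2) = 6.14
Max = 4.9
Passes: No


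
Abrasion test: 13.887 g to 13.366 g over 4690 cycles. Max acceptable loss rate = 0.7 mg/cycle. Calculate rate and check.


Rate = 0.111 mg/cycle
Passes: Yes

Loss = 13.887 - 13.366 = 0.521 g
Rate = 0.521 g / 4690 cycles x 1000 = 0.111 mg/cycle
Max = 0.7 mg/cycle
Passes: Yes


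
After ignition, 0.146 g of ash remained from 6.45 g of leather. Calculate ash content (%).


Ash% = 0.146 / 6.45 x 100
Ash% = 2.26%


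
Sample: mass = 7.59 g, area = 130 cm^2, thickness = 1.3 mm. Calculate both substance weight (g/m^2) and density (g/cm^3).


SW = 7.59 / 130 x 10000 = 583.8 g/m^2
Volume = 130 x 1.3 / 10 = 16.90 cm^3
Density = 7.59 / 16.90 = 0.449 g/cm^3


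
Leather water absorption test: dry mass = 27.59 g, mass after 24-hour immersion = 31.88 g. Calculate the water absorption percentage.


Water absorbed = 31.88 - 27.59 = 4.29 g
WA% = 4.29 / 27.59 x 100 = 15.5%


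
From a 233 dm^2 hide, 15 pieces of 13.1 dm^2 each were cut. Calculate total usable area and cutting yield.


Usable area = 196.5 dm^2
Yield = 84.3%

Total usable = 15 x 13.1 = 196.5 dm^2
Yield = 196.5 / 233 x 100 = 84.3%


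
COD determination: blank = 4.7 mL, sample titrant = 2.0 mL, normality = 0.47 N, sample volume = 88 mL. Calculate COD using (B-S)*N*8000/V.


COD = (4.7 - 2.0) x 0.47 x 8000 / 88
COD = 2.7 x 0.47 x 8000 / 88
COD = 115.4 mg/L


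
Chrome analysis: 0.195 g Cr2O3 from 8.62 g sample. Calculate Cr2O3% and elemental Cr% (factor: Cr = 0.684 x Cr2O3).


Cr2O3 = 2.26%
Cr = 1.55%

Cr2O3% = 0.195 / 8.62 x 100 = 2.26%
Cr% = 2.26 x 0.684 = 1.55%


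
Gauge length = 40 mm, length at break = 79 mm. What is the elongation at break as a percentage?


Extension = 79 - 40 = 39 mm
Elongation = 39 / 40 x 100 = 97.5%


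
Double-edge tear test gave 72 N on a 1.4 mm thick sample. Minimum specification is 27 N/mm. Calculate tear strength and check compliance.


Tear strength = 51.4 N/mm
Compliant: Yes


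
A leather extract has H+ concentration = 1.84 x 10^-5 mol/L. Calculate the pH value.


pH = 4.74

pH = -log10[H+]
pH = -log10(1.84 x 10^-5) = 4.74


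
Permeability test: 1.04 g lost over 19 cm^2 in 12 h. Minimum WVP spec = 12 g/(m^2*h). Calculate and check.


WVP = 45.61 g/(m^2*h)
Meets specification: Yes

WVP = 1.04 / (19 x 12) x 10000 = 45.61 g/(m^2*h)
Minimum: 12 g/(m^2*h)
Meets spec: Yes


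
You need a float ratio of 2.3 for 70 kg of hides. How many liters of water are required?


161.0 L

Water = hide weight x target ratio
Water = 70 x 2.3 = 161.0 L


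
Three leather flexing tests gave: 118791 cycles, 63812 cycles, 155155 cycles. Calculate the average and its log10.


Average = 112586 cycles
log10 = 5.05

Average = (118791 + 63812 + 155155) / 3 = 112586 cycles
log10(112586) = 5.05


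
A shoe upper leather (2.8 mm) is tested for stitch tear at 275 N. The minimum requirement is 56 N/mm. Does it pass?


STS = 275 / 2.8 = 98.2 N/mm
Minimum required: 56 N/mm
Passes: Yes


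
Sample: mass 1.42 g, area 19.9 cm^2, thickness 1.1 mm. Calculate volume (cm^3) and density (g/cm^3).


Thickness in cm = 1.1 / 10 = 0.11 cm
Volume = 19.9 x 0.11 = 2.189 cm^3
Density = 1.42 / 2.189 = 0.649 g/cm^3


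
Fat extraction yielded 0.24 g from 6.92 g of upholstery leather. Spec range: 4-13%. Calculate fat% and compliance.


Fat content = 3.5%
Compliant: No

Fat% = 0.24 / 6.92 x 100 = 3.5%
Spec range: 4-13%
Compliant: No


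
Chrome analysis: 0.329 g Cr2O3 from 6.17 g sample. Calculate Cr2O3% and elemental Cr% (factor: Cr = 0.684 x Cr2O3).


Cr2O3 = 5.33%
Cr = 3.65%

Cr2O3% = 0.329 / 6.17 x 100 = 5.33%
Cr% = 5.33 x 0.684 = 3.65%


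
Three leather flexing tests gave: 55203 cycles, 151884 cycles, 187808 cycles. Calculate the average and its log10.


Average = 131632 cycles
log10 = 5.12


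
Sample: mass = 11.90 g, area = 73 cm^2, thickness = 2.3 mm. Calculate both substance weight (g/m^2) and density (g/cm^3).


Substance weight = 1630.1 g/m^2
Density = 0.709 g/cm^3

SW = 11.90 / 73 x 10000 = 1630.1 g/m^2
Volume = 73 x 2.3 / 10 = 16.79 cm^3
Density = 11.90 / 16.79 = 0.709 g/cm^3


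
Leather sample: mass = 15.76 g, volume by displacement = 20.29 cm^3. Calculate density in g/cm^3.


0.777 g/cm^3


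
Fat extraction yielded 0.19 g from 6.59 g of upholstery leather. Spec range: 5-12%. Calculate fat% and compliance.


Fat content = 2.9%
Compliant: No

Fat% = 0.19 / 6.59 x 100 = 2.9%
Spec range: 5-12%
Compliant: No


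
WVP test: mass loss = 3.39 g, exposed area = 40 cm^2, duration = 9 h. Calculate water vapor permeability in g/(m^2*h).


94.17 g/(m^2*h)


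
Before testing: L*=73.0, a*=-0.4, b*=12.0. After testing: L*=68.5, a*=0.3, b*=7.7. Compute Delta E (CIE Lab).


Delta E = 6.26

dL = 68.5 - 73.0 = -4.5
da = 0.3 - (-0.4) = 0.7
db = 7.7 - 12.0 = -4.3
dE = sqrt((-4.5)^2 + (0.7)^2 + (-4.3)^2) = 6.26


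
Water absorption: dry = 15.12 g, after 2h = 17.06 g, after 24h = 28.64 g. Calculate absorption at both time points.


2h absorption = 12.8%
24h absorption = 89.4%

WA (2h) = (17.06 - 15.12) / 15.12 x 100 = 12.8%
WA (24h) = (28.64 - 15.12) / 15.12 x 100 = 89.4%


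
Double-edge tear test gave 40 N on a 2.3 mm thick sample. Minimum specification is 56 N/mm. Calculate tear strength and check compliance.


Tear strength = 17.4 N/mm
Compliant: No

Tear strength = 40 / 2.3 = 17.4 N/mm
Required minimum = 56 N/mm
Compliant: No


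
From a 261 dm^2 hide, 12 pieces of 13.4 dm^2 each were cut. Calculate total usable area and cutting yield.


Total usable = 12 x 13.4 = 160.8 dm^2
Yield = 160.8 / 261 x 100 = 61.6%


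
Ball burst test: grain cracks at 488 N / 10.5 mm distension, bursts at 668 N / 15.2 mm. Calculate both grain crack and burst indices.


Crack index = 488 / 10.5 = 46.5 N/mm
Burst index = 668 / 15.2 = 43.9 N/mm


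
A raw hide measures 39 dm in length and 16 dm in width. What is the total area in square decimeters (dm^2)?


Area = length x width
Area = 39 x 16 = 624 dm^2


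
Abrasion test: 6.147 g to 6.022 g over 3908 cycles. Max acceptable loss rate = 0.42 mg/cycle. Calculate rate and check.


Rate = 0.032 mg/cycle
Passes: Yes

Loss = 6.147 - 6.022 = 0.125 g
Rate = 0.125 g / 3908 cycles x 1000 = 0.032 mg/cycle
Max = 0.42 mg/cycle
Passes: Yes


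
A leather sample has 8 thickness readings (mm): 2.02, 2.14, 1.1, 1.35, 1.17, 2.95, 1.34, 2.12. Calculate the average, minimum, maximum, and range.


Sum = 14.19
Average = 14.19 / 8 = 1.77 mm
Minimum = 1.1 mm
Maximum = 2.95 mm
Range = 2.95 - 1.1 = 1.85 mm


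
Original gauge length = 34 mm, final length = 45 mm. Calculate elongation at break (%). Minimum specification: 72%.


Elongation = 32.4%
Meets spec: No

Extension = 45 - 34 = 11 mm
Elongation = 11 / 34 x 100 = 32.4%
Minimum required: 72%
Meets specification: No


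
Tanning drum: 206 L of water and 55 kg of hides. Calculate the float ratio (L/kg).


3.7

Float ratio = water / hide weight
Ratio = 206 / 55 = 3.7


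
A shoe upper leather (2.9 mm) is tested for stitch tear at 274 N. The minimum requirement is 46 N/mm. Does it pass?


STS = 94.5 N/mm
Passes: Yes


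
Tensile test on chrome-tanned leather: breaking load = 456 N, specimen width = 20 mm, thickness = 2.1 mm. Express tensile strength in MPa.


Cross-section = 20 x 2.1 = 42.0 mm^2
TS = 456 / 42.0 = 10.86 MPa
(1 N/mm^2 = 1 MPa)


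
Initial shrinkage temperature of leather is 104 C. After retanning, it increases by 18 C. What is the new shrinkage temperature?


122 C

New Ts = 104 + 18 = 122 C


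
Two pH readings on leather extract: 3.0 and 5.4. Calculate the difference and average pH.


Difference = |3.0 - 5.4| = 2.4
Average = (3.0 + 5.4) / 2 = 4.20


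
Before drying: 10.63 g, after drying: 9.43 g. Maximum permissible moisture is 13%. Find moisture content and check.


MC = (10.63 - 9.43) / 10.63 x 100 = 11.3%
Maximum: 13%
Acceptable: Yes


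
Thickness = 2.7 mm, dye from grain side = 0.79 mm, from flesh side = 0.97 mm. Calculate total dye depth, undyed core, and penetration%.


Total dyed = 1.76 mm
Undyed core = 0.94 mm
Penetration = 65.2%

Total dyed = 0.79 + 0.97 = 1.76 mm
Undyed core = 2.7 - 1.76 = 0.94 mm
Penetration = 1.76 / 2.7 x 100 = 65.2%


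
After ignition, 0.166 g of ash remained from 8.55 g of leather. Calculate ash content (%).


Ash% = 0.166 / 8.55 x 100
Ash% = 1.94%


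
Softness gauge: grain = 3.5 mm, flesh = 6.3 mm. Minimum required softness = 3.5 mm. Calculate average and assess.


Average softness = 4.90 mm
Meets requirement: Yes

Average = (3.5 + 6.3) / 2 = 4.90 mm
Minimum = 3.5 mm
Meets requirement: Yes


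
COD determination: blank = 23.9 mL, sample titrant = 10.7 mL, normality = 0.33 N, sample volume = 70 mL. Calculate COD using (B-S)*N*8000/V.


497.8 mg/L


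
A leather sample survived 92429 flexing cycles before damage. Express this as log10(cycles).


log10(92429) = 4.97


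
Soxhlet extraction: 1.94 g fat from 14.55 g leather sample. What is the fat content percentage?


13.3%

Fat content = 1.94 / 14.55 x 100
Fat = 13.3%


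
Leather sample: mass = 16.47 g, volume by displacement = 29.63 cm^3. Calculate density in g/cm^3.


0.556 g/cm^3

Density = mass / volume
Density = 16.47 / 29.63 = 0.556 g/cm^3


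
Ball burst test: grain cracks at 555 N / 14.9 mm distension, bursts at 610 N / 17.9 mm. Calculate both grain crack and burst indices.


Crack index = 37.2 N/mm
Burst index = 34.1 N/mm


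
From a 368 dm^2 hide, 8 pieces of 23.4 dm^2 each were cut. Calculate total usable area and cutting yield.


Total usable = 8 x 23.4 = 187.2 dm^2
Yield = 187.2 / 368 x 100 = 50.9%


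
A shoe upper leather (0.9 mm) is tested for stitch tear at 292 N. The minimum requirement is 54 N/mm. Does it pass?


STS = 292 / 0.9 = 324.4 N/mm
Minimum required: 54 N/mm
Passes: Yes


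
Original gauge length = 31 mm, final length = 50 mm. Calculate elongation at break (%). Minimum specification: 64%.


Extension = 50 - 31 = 19 mm
Elongation = 19 / 31 x 100 = 61.3%
Minimum required: 64%
Meets specification: No


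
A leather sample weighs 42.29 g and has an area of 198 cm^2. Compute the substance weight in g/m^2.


Substance weight = mass / area x 10000
SW = 42.29 / 198 x 10000
SW = 2135.9 g/m^2


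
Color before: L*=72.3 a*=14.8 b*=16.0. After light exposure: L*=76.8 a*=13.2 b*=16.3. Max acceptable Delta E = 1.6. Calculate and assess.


dL = 4.5, da = -1.6, db = 0.3
dE = sqrt((4.5)^2 + (-1.6)^2 + (0.3)^2) = 4.79
Max = 1.6
Passes: No


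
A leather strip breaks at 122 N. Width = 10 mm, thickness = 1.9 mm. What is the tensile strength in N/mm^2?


6.42 N/mm^2


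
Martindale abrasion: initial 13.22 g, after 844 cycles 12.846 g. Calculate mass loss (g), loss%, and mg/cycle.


Mass loss = 0.374 g
Loss = 2.83%
Rate = 0.443 mg/cycle

Loss = 13.22 - 12.846 = 0.374 g
Loss% = 0.374 / 13.22 x 100 = 2.83%
Rate = 0.374 / 844 x 1000 = 0.443 mg/cycle


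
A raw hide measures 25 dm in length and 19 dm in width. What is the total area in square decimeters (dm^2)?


Area = length x width
Area = 25 x 19 = 475 dm^2


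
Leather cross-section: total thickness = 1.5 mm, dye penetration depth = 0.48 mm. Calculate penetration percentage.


32.0%

Penetration% = 0.48 / 1.5 x 100
Penetration = 32.0%


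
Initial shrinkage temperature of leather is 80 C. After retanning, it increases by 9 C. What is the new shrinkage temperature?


New Ts = 80 + 9 = 89 C


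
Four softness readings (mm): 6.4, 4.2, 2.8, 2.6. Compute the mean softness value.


4.00 mm

Sum = 6.4 + 4.2 + 2.8 + 2.6
Mean = 16.0 / 4 = 4.00 mm


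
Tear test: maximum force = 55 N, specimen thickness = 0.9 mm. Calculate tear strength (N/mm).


61.1 N/mm

Tear strength = force / thickness
Tear = 55 / 0.9 = 61.1 N/mm


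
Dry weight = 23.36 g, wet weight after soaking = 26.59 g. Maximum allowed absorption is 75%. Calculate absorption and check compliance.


WA = (26.59 - 23.36) / 23.36 x 100 = 13.8%
Maximum allowed: 75%
Compliant: Yes


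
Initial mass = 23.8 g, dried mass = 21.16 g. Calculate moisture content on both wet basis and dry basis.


Wet basis = 11.1%
Dry basis = 12.5%

Moisture lost = 23.8 - 21.16 = 2.64 g
Wet basis MC = 2.64 / 23.8 x 100 = 11.1%
Dry basis MC = 2.64 / 21.16 x 100 = 12.5%


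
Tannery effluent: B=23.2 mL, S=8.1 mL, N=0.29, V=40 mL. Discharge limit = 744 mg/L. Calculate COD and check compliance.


COD = 875.8 mg/L
Compliant: No

COD = (23.2 - 8.1) x 0.29 x 8000 / 40 = 875.8 mg/L
Limit: 744 mg/L
Compliant: No


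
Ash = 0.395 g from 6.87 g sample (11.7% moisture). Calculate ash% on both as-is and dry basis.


As-is ash = 5.75%
Dry-basis ash = 6.51%

As-is ash% = 0.395 / 6.87 x 100 = 5.75%
Dry mass = 6.87 x (100 - 11.7) / 100 = 6.06621 g
Dry-basis ash% = 0.395 / 6.06621 x 100 = 6.51%


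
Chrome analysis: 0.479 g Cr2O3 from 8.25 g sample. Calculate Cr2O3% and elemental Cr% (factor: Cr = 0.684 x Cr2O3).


Cr2O3% = 0.479 / 8.25 x 100 = 5.81%
Cr% = 5.81 x 0.684 = 3.97%


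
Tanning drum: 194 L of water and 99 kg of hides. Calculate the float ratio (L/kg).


Float ratio = water / hide weight
Ratio = 194 / 99 = 2.0


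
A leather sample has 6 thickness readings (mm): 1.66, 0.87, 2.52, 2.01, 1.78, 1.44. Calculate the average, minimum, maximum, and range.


Sum = 10.28
Average = 10.28 / 6 = 1.71 mm
Minimum = 0.87 mm
Maximum = 2.52 mm
Range = 2.52 - 0.87 = 1.65 mm


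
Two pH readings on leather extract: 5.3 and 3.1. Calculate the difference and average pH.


Difference = |5.3 - 3.1| = 2.2
Average = (5.3 + 3.1) / 2 = 4.20


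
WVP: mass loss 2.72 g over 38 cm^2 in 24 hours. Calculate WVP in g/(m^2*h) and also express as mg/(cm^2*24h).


WVP = 29.82 g/(m^2*h)
Daily rate = 71.58 mg/(cm^2*24h)

WVP = 2.72 / (38 x 24) x 10000 = 29.82 g/(m^2*h)
Mass loss in mg = 2.72 x 1000 = 2720 mg
Per cm^2 per 24h in mg: 2720 x 24 / (38 x 24) = 65280 / 912 = 71.58 mg/(cm^2*24h)


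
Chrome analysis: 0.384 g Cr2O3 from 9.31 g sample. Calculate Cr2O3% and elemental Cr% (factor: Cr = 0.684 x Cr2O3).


Cr2O3 = 4.12%
Cr = 2.82%

Cr2O3% = 0.384 / 9.31 x 100 = 4.12%
Cr% = 4.12 x 0.684 = 2.82%


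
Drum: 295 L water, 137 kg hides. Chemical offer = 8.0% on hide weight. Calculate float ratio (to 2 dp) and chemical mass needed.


Float ratio = 295 / 137 = 2.15
Chemical = 137 x 8.0 / 100 = 10.96 kg


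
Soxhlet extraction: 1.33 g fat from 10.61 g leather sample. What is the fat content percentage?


Fat content = 1.33 / 10.61 x 100
Fat = 12.5%


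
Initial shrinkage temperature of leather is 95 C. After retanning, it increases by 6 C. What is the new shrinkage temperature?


New Ts = 95 + 6 = 101 C


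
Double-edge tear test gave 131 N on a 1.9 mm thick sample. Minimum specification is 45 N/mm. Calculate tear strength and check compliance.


Tear strength = 68.9 N/mm
Compliant: Yes

Tear strength = 131 / 1.9 = 68.9 N/mm
Required minimum = 45 N/mm
Compliant: Yes


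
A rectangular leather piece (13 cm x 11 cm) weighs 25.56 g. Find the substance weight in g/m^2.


1787.4 g/m^2

Area = 13 x 11 = 143 cm^2
SW = 25.56 / 143 x 10000 = 1787.4 g/m^2


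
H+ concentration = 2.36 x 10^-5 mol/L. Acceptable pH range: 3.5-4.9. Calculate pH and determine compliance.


pH = -log10(2.36 x 10^-5) = 4.63
Range: 3.5 to 4.9
Compliant: Yes


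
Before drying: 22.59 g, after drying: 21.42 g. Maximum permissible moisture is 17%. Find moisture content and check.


Moisture content = 5.2%
Acceptable: Yes

MC = (22.59 - 21.42) / 22.59 x 100 = 5.2%
Maximum: 17%
Acceptable: Yes


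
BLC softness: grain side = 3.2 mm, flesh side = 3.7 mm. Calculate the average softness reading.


3.45 mm

Average = (3.2 + 3.7) / 2
Average = 3.45 mm


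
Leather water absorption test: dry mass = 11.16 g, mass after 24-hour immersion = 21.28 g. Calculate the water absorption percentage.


90.7%

Water absorbed = 21.28 - 11.16 = 10.12 g
WA% = 10.12 / 11.16 x 100 = 90.7%


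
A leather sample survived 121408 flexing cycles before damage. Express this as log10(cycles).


log10(121408) = 5.08


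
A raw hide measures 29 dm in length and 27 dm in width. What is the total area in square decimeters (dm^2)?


Area = length x width
Area = 29 x 27 = 783 dm^2


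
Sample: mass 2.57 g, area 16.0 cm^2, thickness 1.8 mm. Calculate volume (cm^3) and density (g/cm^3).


Volume = 2.880 cm^3
Density = 0.892 g/cm^3


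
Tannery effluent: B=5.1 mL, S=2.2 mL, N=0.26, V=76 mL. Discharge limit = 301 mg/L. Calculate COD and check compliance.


COD = (5.1 - 2.2) x 0.26 x 8000 / 76 = 79.4 mg/L
Limit: 301 mg/L
Compliant: Yes


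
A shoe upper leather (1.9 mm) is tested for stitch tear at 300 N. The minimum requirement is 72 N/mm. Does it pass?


STS = 300 / 1.9 = 157.9 N/mm
Minimum required: 72 N/mm
Passes: Yes


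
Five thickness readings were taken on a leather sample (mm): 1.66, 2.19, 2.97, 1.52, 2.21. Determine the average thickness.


2.11 mm

Sum = 1.66 + 2.19 + 2.97 + 1.52 + 2.21 = 10.55
Average = 10.55 / 5 = 2.11 mm


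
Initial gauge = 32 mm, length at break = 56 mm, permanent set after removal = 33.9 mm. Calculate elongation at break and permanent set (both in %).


Elongation at break = (56 - 32) / 32 x 100 = 75.0%
Permanent set = (33.9 - 32) / 32 x 100 = 5.9%


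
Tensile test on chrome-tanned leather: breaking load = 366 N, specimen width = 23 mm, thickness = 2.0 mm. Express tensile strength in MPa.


7.96 MPa

Cross-section = 23 x 2.0 = 46.0 mm^2
TS = 366 / 46.0 = 7.96 MPa
(1 N/mm^2 = 1 MPa)


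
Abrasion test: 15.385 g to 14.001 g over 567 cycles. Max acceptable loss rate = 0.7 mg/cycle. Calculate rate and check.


Rate = 2.441 mg/cycle
Passes: No

Loss = 15.385 - 14.001 = 1.384 g
Rate = 1.384 g / 567 cycles x 1000 = 2.441 mg/cycle
Max = 0.7 mg/cycle
Passes: No


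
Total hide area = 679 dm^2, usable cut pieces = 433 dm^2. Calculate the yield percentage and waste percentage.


Yield = 63.8%
Waste = 36.2%


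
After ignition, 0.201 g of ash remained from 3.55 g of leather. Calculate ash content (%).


Ash% = 0.201 / 3.55 x 100
Ash% = 5.66%


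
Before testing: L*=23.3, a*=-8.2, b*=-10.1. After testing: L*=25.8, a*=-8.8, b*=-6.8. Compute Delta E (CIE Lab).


Delta E = 4.18

dL = 25.8 - 23.3 = 2.5
da = -8.8 - (-8.2) = -0.6
db = -6.8 - (-10.1) = 3.3
dE = sqrt((2.5)^2 + (-0.6)^2 + (3.3)^2) = 4.18


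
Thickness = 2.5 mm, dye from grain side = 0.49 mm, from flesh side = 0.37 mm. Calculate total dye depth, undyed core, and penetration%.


Total dyed = 0.86 mm
Undyed core = 1.64 mm
Penetration = 34.4%


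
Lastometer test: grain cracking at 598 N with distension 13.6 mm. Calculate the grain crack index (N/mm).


44.0 N/mm

Grain crack index = force / distension
Index = 598 / 13.6 = 44.0 N/mm


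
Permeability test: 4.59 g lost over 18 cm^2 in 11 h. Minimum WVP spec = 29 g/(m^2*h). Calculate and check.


WVP = 4.59 / (18 x 11) x 10000 = 231.82 g/(m^2*h)
Minimum: 29 g/(m^2*h)
Meets spec: Yes


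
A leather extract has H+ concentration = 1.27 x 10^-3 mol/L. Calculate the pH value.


pH = -log10[H+]
pH = -log10(1.27 x 10^-3) = 2.90


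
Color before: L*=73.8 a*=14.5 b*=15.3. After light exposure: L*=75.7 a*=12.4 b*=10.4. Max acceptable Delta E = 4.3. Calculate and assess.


dL = 1.9, da = -2.1, db = -4.9
dE = sqrt((1.9)^2 + (-2.1)^2 + (-4.9)^2) = 5.66
Max = 4.3
Passes: No


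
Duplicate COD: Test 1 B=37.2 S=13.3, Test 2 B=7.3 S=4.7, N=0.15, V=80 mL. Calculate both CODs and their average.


COD1 = (37.2 - 13.3) x 0.15 x 8000 / 80 = 358.5 mg/L
COD2 = (7.3 - 4.7) x 0.15 x 8000 / 80 = 39.0 mg/L
Average = (358.5 + 39.0) / 2 = 198.8 mg/L


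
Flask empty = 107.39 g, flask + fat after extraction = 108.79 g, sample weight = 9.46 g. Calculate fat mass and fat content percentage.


Fat mass = 1.40 g
Fat content = 14.8%

Fat mass = 108.79 - 107.39 = 1.40 g
Fat% = 1.40 / 9.46 x 100 = 14.8%


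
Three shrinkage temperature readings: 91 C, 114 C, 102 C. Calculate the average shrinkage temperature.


Average = (91 + 114 + 102) / 3
Average = 307 / 3 = 102.3 C


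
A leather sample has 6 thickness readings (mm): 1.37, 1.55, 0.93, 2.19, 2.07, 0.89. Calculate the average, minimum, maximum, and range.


Average = 1.50 mm
Min = 0.89 mm
Max = 2.19 mm
Range = 1.30 mm

Sum = 9.00
Average = 9.00 / 6 = 1.50 mm
Minimum = 0.89 mm
Maximum = 2.19 mm
Range = 2.19 - 0.89 = 1.30 mm


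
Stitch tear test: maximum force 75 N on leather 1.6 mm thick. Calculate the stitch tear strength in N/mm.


46.9 N/mm

Stitch tear strength = force / thickness
STS = 75 / 1.6 = 46.9 N/mm


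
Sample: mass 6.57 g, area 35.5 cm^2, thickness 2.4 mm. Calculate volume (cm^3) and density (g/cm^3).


Thickness in cm = 2.4 / 10 = 0.24 cm
Volume = 35.5 x 0.24 = 8.520 cm^3
Density = 6.57 / 8.520 = 0.771 g/cm^3


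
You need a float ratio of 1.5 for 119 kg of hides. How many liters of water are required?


Water = hide weight x target ratio
Water = 119 x 1.5 = 178.5 L


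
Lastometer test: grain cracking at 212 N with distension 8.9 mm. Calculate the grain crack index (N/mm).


23.8 N/mm


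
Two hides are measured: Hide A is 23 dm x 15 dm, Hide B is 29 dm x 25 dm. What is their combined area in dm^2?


Hide A area = 23 x 15 = 345 dm^2
Hide B area = 29 x 25 = 725 dm^2
Total = 345 + 725 = 1070 dm^2


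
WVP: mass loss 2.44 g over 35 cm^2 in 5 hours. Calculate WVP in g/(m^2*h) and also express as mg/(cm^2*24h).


WVP = 2.44 / (35 x 5) x 10000 = 139.43 g/(m^2*h)
Mass loss in mg = 2.44 x 1000 = 2440 mg
Per cm^2 per 24h in mg: 2440 x 24 / (35 x 5) = 58560 / 175 = 334.63 mg/(cm^2*24h)


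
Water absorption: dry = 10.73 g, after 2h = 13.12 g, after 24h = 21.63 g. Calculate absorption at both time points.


2h absorption = 22.3%
24h absorption = 101.6%


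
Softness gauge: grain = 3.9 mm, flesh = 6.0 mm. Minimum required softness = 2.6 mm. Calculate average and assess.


Average softness = 4.95 mm
Meets requirement: Yes

Average = (3.9 + 6.0) / 2 = 4.95 mm
Minimum = 2.6 mm
Meets requirement: Yes


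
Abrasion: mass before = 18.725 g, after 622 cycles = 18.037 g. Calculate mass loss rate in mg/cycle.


1.106 mg/cycle


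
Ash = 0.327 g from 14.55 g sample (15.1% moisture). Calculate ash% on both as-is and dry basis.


As-is ash% = 0.327 / 14.55 x 100 = 2.25%
Dry mass = 14.55 x (100 - 15.1) / 100 = 12.35295 g
Dry-basis ash% = 0.327 / 12.35295 x 100 = 2.65%


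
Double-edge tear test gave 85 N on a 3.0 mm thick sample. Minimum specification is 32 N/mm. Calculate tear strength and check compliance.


Tear strength = 85 / 3.0 = 28.3 N/mm
Required minimum = 32 N/mm
Compliant: No


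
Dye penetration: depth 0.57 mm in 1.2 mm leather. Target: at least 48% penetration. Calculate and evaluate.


Penetration = 0.57 / 1.2 x 100 = 47.5%
Target: 48%
Meets target: No


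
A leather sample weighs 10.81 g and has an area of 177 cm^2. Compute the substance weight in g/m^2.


610.7 g/m^2


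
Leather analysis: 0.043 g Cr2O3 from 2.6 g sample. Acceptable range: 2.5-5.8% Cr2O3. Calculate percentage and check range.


Cr2O3% = 0.043 / 2.6 x 100 = 1.65%
Acceptable range: 2.5 to 5.8%
Within range: No


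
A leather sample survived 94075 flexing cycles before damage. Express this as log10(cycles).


4.97

log10(94075) = 4.97


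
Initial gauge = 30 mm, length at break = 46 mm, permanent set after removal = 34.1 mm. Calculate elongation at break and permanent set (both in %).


Elongation at break = (46 - 30) / 30 x 100 = 53.3%
Permanent set = (34.1 - 30) / 30 x 100 = 13.7%


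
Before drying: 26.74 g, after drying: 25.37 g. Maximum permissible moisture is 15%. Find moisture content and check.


MC = (26.74 - 25.37) / 26.74 x 100 = 5.1%
Maximum: 15%
Acceptable: Yes


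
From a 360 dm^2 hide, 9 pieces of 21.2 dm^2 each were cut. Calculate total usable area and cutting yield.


Usable area = 190.8 dm^2
Yield = 53.0%

Total usable = 9 x 21.2 = 190.8 dm^2
Yield = 190.8 / 360 x 100 = 53.0%


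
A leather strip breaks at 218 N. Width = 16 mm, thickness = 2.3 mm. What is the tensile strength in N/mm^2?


5.92 N/mm^2

Cross-sectional area = 16 x 2.3 = 36.8 mm^2
Tensile strength = 218 / 36.8 = 5.92 N/mm^2


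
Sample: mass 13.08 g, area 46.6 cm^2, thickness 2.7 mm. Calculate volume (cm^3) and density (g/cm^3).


Volume = 12.582 cm^3
Density = 1.040 g/cm^3


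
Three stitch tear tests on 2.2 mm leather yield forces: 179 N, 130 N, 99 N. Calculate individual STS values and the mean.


STS1 = 179 / 2.2 = 81.4 N/mm
STS2 = 130 / 2.2 = 59.1 N/mm
STS3 = 99 / 2.2 = 45.0 N/mm
Mean = (81.4 + 59.1 + 45.0) / 3 = 61.8 N/mm


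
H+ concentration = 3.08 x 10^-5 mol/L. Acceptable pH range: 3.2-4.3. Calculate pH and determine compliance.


pH = 4.51
Compliant: No

pH = -log10(3.08 x 10^-5) = 4.51
Range: 3.2 to 4.3
Compliant: No


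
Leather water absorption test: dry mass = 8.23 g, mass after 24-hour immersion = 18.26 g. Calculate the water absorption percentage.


Water absorbed = 18.26 - 8.23 = 10.03 g
WA% = 10.03 / 8.23 x 100 = 121.9%


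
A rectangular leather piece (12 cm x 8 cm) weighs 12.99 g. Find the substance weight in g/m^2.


1353.1 g/m^2

Area = 12 x 8 = 96 cm^2
SW = 12.99 / 96 x 10000 = 1353.1 g/m^2


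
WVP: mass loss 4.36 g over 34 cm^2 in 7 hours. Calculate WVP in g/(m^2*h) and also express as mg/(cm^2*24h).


WVP = 4.36 / (34 x 7) x 10000 = 183.19 g/(m^2*h)
Mass loss in mg = 4.36 x 1000 = 4360 mg
Per cm^2 per 24h in mg: 4360 x 24 / (34 x 7) = 104640 / 238 = 439.66 mg/(cm^2*24h)


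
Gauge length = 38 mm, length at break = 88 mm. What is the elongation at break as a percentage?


131.6%

Extension = 88 - 38 = 50 mm
Elongation = 50 / 38 x 100 = 131.6%


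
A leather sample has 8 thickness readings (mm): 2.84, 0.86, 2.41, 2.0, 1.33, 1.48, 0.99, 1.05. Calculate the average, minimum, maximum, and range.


Sum = 12.96
Average = 12.96 / 8 = 1.62 mm
Minimum = 0.86 mm
Maximum = 2.84 mm
Range = 2.84 - 0.86 = 1.98 mm


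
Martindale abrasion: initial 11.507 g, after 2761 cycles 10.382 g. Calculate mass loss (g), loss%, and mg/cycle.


Loss = 11.507 - 10.382 = 1.125 g
Loss% = 1.125 / 11.507 x 100 = 9.78%
Rate = 1.125 / 2761 x 1000 = 0.407 mg/cycle


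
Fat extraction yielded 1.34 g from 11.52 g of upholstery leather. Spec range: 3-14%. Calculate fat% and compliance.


Fat% = 1.34 / 11.52 x 100 = 11.6%
Spec range: 3-14%
Compliant: Yes


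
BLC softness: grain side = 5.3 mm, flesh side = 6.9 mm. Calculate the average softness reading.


Average = (5.3 + 6.9) / 2
Average = 6.10 mm


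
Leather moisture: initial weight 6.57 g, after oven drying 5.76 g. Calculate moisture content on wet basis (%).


Moisture = 6.57 - 5.76 = 0.81 g
MC = 0.81 / 6.57 x 100 = 12.3%


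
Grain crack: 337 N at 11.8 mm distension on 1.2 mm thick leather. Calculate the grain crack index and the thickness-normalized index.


Crack index = 28.6 N/mm
Normalized index = 23.8 N/mm per mm

Crack index = 337 / 11.8 = 28.6 N/mm
Normalized = 28.6 / 1.2 = 23.8 N/mm per mm


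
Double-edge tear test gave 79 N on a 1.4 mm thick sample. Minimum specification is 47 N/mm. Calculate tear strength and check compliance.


Tear strength = 56.4 N/mm
Compliant: Yes


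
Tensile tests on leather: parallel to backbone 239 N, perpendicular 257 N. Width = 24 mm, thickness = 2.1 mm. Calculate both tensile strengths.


Area = 24 x 2.1 = 50.4 mm^2
TS (parallel) = 239 / 50.4 = 4.74 N/mm^2
TS (perpendicular) = 257 / 50.4 = 5.10 N/mm^2


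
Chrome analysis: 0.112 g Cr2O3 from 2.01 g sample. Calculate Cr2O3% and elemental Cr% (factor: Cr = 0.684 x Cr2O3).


Cr2O3% = 0.112 / 2.01 x 100 = 5.57%
Cr% = 5.57 x 0.684 = 3.81%


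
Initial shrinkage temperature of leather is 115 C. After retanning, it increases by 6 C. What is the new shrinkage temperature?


121 C


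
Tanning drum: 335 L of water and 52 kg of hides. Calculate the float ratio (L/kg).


6.4


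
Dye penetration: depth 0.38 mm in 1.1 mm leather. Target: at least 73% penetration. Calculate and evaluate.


Penetration = 34.5%
Meets target: No

Penetration = 0.38 / 1.1 x 100 = 34.5%
Target: 73%
Meets target: No


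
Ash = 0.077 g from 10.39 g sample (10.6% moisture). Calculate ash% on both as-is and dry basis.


As-is ash = 0.74%
Dry-basis ash = 0.83%


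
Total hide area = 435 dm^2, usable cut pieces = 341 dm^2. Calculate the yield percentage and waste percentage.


Yield = 78.4%
Waste = 21.6%

Yield = 341 / 435 x 100 = 78.4%
Waste = 435 - 341 = 94 dm^2
Waste% = 100 - 78.4 = 21.6%


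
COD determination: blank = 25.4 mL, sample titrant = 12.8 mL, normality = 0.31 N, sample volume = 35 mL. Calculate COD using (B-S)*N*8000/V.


COD = (25.4 - 12.8) x 0.31 x 8000 / 35
COD = 12.6 x 0.31 x 8000 / 35
COD = 892.8 mg/L


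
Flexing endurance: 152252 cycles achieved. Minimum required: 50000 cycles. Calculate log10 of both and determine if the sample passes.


Achieved: log10 = 5.18
Required: log10 = 4.70
Passes: Yes


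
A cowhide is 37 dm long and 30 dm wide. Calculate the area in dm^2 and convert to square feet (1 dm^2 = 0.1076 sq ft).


1110 dm^2
119.44 sq ft

Area = 37 x 30 = 1110 dm^2
Conversion: 1110 x 0.1076 = 119.44 sq ft


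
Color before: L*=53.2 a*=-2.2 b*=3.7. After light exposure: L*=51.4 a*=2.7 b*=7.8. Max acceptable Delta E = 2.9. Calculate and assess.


Delta E = 6.64
Passes: No


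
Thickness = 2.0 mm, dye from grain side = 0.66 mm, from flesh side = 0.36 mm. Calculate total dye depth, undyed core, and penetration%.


Total dyed = 1.02 mm
Undyed core = 0.98 mm
Penetration = 51.0%


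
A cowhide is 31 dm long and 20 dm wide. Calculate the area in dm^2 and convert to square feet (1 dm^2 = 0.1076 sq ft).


620 dm^2
66.71 sq ft

Area = 31 x 20 = 620 dm^2
Conversion: 620 x 0.1076 = 66.71 sq ft


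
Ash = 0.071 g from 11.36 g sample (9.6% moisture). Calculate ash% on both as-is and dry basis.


As-is ash = 0.63%
Dry-basis ash = 0.69%

As-is ash% = 0.071 / 11.36 x 100 = 0.63%
Dry mass = 11.36 x (100 - 9.6) / 100 = 10.26944 g
Dry-basis ash% = 0.071 / 10.26944 x 100 = 0.69%


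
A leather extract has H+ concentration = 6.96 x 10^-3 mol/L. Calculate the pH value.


pH = 2.16


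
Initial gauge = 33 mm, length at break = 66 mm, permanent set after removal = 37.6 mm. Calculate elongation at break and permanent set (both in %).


Elongation at break = 100.0%
Permanent set = 13.9%


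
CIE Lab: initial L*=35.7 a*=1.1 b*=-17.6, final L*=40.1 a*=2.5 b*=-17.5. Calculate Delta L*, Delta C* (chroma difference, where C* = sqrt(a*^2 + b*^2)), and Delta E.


Delta L* = 4.4
Delta C* = 0.04
Delta E = 4.62

Delta L* = 40.1 - 35.7 = 4.4
C1* = sqrt((1.1)^2 + (-17.6)^2) = 17.634
C2* = sqrt((2.5)^2 + (-17.5)^2) = 17.678
Delta C* = 17.678 - 17.634 = 0.04
Delta E = sqrt((4.4)^2 + (1.4)^2 + (0.1)^2) = 4.62


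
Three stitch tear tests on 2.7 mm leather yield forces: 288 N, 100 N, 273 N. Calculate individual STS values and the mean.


STS1 = 106.7 N/mm
STS2 = 37.0 N/mm
STS3 = 101.1 N/mm
Mean = 81.6 N/mm

STS1 = 288 / 2.7 = 106.7 N/mm
STS2 = 100 / 2.7 = 37.0 N/mm
STS3 = 273 / 2.7 = 101.1 N/mm
Mean = (106.7 + 37.0 + 101.1) / 3 = 81.6 N/mm


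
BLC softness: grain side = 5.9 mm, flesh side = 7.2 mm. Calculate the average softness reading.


Average = (5.9 + 7.2) / 2
Average = 6.55 mm


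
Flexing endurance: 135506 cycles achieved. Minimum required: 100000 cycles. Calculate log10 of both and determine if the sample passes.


Achieved: log10 = 5.13
Required: log10 = 5.00
Passes: Yes

log10(135506) = 5.13
log10(100000) = 5.00
Passes: Yes


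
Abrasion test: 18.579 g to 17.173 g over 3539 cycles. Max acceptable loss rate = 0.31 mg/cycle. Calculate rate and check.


Loss = 18.579 - 17.173 = 1.406 g
Rate = 1.406 g / 3539 cycles x 1000 = 0.397 mg/cycle
Max = 0.31 mg/cycle
Passes: No


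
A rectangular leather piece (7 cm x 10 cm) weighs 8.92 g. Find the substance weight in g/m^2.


1274.3 g/m^2

Area = 7 x 10 = 70 cm^2
SW = 8.92 / 70 x 10000 = 1274.3 g/m^2


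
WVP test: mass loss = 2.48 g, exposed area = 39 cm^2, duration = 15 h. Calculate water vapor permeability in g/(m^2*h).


WVP = mass_loss / (area x time) x 10000
WVP = 2.48 / (39 x 15) x 10000
WVP = 2.48 / 585 x 10000 = 42.39 g/(m^2*h)


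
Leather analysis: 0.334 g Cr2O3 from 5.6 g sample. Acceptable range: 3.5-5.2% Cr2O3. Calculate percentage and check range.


Cr2O3% = 0.334 / 5.6 x 100 = 5.96%
Acceptable range: 3.5 to 5.2%
Within range: No


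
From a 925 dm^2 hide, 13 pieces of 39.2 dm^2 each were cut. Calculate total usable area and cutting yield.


Total usable = 13 x 39.2 = 509.6 dm^2
Yield = 509.6 / 925 x 100 = 55.1%


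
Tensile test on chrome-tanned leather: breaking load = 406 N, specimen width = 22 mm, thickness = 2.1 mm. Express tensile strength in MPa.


Cross-section = 22 x 2.1 = 46.2 mm^2
TS = 406 / 46.2 = 8.79 MPa
(1 N/mm^2 = 1 MPa)


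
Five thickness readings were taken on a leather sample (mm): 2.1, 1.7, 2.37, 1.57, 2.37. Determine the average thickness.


2.02 mm

Sum = 2.1 + 1.7 + 2.37 + 1.57 + 2.37 = 10.11
Average = 10.11 / 5 = 2.02 mm


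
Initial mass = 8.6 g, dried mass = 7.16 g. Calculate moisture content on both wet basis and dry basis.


Moisture lost = 8.6 - 7.16 = 1.44 g
Wet basis MC = 1.44 / 8.6 x 100 = 16.7%
Dry basis MC = 1.44 / 7.16 x 100 = 20.1%


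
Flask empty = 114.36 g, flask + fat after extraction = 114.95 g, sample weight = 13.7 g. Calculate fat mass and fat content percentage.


Fat mass = 0.59 g
Fat content = 4.3%


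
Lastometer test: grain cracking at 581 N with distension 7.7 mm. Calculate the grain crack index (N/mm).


75.5 N/mm


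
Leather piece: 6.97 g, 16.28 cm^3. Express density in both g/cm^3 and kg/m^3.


0.428 g/cm^3
428 kg/m^3


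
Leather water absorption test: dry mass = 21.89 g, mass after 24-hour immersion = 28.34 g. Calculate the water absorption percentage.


Water absorbed = 28.34 - 21.89 = 6.45 g
WA% = 6.45 / 21.89 x 100 = 29.5%


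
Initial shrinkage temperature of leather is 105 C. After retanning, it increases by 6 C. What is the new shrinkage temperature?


New Ts = 105 + 6 = 111 C


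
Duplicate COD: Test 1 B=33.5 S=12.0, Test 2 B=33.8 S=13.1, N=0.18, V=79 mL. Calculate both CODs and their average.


COD1 = (33.5 - 12.0) x 0.18 x 8000 / 79 = 391.9 mg/L
COD2 = (33.8 - 13.1) x 0.18 x 8000 / 79 = 377.3 mg/L
Average = (391.9 + 377.3) / 2 = 384.6 mg/L


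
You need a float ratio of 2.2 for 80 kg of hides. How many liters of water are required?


176.0 L


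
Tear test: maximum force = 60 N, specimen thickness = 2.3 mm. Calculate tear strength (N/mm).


Tear strength = force / thickness
Tear = 60 / 2.3 = 26.1 N/mm


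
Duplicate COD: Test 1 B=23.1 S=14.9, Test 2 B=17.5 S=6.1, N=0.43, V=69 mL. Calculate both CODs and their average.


COD1 = 408.8 mg/L
COD2 = 568.3 mg/L
Average = 488.6 mg/L

COD1 = (23.1 - 14.9) x 0.43 x 8000 / 69 = 408.8 mg/L
COD2 = (17.5 - 6.1) x 0.43 x 8000 / 69 = 568.3 mg/L
Average = (408.8 + 568.3) / 2 = 488.6 mg/L


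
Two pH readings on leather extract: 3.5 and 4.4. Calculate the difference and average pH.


Difference = 0.9
Average pH = 3.95


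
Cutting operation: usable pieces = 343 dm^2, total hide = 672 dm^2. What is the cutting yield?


51.0%

Yield = usable / total x 100
Yield = 343 / 672 x 100 = 51.0%


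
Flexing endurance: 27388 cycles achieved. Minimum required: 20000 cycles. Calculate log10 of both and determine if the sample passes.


Achieved: log10 = 4.44
Required: log10 = 4.30
Passes: Yes

log10(27388) = 4.44
log10(20000) = 4.30
Passes: Yes


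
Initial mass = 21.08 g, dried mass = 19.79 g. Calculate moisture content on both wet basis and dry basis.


Wet basis = 6.1%
Dry basis = 6.5%

Moisture lost = 21.08 - 19.79 = 1.29 g
Wet basis MC = 1.29 / 21.08 x 100 = 6.1%
Dry basis MC = 1.29 / 19.79 x 100 = 6.5%


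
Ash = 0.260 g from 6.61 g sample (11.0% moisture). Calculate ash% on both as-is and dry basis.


As-is ash = 3.93%
Dry-basis ash = 4.42%


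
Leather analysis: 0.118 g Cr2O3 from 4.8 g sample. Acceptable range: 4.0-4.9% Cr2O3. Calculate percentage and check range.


Cr2O3 = 2.46%
Within range: No


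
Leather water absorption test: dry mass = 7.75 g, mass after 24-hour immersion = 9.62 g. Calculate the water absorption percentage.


Water absorbed = 9.62 - 7.75 = 1.87 g
WA% = 1.87 / 7.75 x 100 = 24.1%


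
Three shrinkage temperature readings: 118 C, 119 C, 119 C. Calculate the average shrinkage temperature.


Average = (118 + 119 + 119) / 3
Average = 356 / 3 = 118.7 C


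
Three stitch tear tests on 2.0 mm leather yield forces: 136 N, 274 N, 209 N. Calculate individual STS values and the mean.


STS1 = 68.0 N/mm
STS2 = 137.0 N/mm
STS3 = 104.5 N/mm
Mean = 103.2 N/mm

STS1 = 136 / 2.0 = 68.0 N/mm
STS2 = 274 / 2.0 = 137.0 N/mm
STS3 = 209 / 2.0 = 104.5 N/mm
Mean = (68.0 + 137.0 + 104.5) / 3 = 103.2 N/mm


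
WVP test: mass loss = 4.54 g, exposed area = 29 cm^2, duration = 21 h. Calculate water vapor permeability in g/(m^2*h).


WVP = mass_loss / (area x time) x 10000
WVP = 4.54 / (29 x 21) x 10000
WVP = 4.54 / 609 x 10000 = 74.55 g/(m^2*h)


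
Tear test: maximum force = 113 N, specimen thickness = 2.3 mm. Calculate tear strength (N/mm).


49.1 N/mm

Tear strength = force / thickness
Tear = 113 / 2.3 = 49.1 N/mm
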